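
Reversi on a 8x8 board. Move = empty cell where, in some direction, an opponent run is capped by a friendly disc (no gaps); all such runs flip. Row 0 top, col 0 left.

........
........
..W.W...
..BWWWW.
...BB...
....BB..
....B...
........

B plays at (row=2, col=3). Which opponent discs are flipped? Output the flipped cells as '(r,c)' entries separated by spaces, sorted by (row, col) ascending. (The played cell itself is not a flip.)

Answer: (3,3)

Derivation:
Dir NW: first cell '.' (not opp) -> no flip
Dir N: first cell '.' (not opp) -> no flip
Dir NE: first cell '.' (not opp) -> no flip
Dir W: opp run (2,2), next='.' -> no flip
Dir E: opp run (2,4), next='.' -> no flip
Dir SW: first cell 'B' (not opp) -> no flip
Dir S: opp run (3,3) capped by B -> flip
Dir SE: opp run (3,4), next='.' -> no flip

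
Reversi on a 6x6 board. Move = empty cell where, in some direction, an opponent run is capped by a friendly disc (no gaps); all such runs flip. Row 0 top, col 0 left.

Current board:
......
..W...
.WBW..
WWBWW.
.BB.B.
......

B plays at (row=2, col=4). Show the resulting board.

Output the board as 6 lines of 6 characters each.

Place B at (2,4); scan 8 dirs for brackets.
Dir NW: first cell '.' (not opp) -> no flip
Dir N: first cell '.' (not opp) -> no flip
Dir NE: first cell '.' (not opp) -> no flip
Dir W: opp run (2,3) capped by B -> flip
Dir E: first cell '.' (not opp) -> no flip
Dir SW: opp run (3,3) capped by B -> flip
Dir S: opp run (3,4) capped by B -> flip
Dir SE: first cell '.' (not opp) -> no flip
All flips: (2,3) (3,3) (3,4)

Answer: ......
..W...
.WBBB.
WWBBB.
.BB.B.
......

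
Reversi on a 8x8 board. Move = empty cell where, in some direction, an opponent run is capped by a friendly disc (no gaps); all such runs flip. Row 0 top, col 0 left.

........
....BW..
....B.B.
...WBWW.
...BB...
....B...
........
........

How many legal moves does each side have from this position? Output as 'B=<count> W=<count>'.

Answer: B=9 W=6

Derivation:
-- B to move --
(0,4): flips 1 -> legal
(0,5): no bracket -> illegal
(0,6): flips 1 -> legal
(1,6): flips 1 -> legal
(2,2): flips 1 -> legal
(2,3): flips 1 -> legal
(2,5): no bracket -> illegal
(2,7): no bracket -> illegal
(3,2): flips 1 -> legal
(3,7): flips 2 -> legal
(4,2): flips 1 -> legal
(4,5): no bracket -> illegal
(4,6): flips 2 -> legal
(4,7): no bracket -> illegal
B mobility = 9
-- W to move --
(0,3): no bracket -> illegal
(0,4): no bracket -> illegal
(0,5): no bracket -> illegal
(1,3): flips 2 -> legal
(1,6): flips 1 -> legal
(1,7): flips 1 -> legal
(2,3): no bracket -> illegal
(2,5): no bracket -> illegal
(2,7): no bracket -> illegal
(3,2): no bracket -> illegal
(3,7): flips 1 -> legal
(4,2): no bracket -> illegal
(4,5): no bracket -> illegal
(5,2): no bracket -> illegal
(5,3): flips 2 -> legal
(5,5): flips 1 -> legal
(6,3): no bracket -> illegal
(6,4): no bracket -> illegal
(6,5): no bracket -> illegal
W mobility = 6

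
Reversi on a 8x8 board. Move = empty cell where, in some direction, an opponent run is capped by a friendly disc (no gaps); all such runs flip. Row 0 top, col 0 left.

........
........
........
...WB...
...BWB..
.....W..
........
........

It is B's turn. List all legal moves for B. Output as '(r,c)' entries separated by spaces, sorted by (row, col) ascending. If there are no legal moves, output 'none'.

Answer: (2,3) (3,2) (5,4) (6,5)

Derivation:
(2,2): no bracket -> illegal
(2,3): flips 1 -> legal
(2,4): no bracket -> illegal
(3,2): flips 1 -> legal
(3,5): no bracket -> illegal
(4,2): no bracket -> illegal
(4,6): no bracket -> illegal
(5,3): no bracket -> illegal
(5,4): flips 1 -> legal
(5,6): no bracket -> illegal
(6,4): no bracket -> illegal
(6,5): flips 1 -> legal
(6,6): no bracket -> illegal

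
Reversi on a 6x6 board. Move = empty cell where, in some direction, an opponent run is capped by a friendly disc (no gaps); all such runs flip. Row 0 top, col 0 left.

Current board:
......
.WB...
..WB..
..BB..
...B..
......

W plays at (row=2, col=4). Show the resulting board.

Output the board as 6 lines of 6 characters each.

Answer: ......
.WB...
..WWW.
..BB..
...B..
......

Derivation:
Place W at (2,4); scan 8 dirs for brackets.
Dir NW: first cell '.' (not opp) -> no flip
Dir N: first cell '.' (not opp) -> no flip
Dir NE: first cell '.' (not opp) -> no flip
Dir W: opp run (2,3) capped by W -> flip
Dir E: first cell '.' (not opp) -> no flip
Dir SW: opp run (3,3), next='.' -> no flip
Dir S: first cell '.' (not opp) -> no flip
Dir SE: first cell '.' (not opp) -> no flip
All flips: (2,3)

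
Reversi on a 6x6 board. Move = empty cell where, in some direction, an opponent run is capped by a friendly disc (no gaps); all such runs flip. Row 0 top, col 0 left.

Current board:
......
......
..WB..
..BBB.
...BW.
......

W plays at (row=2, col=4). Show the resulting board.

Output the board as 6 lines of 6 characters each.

Answer: ......
......
..WWW.
..BBW.
...BW.
......

Derivation:
Place W at (2,4); scan 8 dirs for brackets.
Dir NW: first cell '.' (not opp) -> no flip
Dir N: first cell '.' (not opp) -> no flip
Dir NE: first cell '.' (not opp) -> no flip
Dir W: opp run (2,3) capped by W -> flip
Dir E: first cell '.' (not opp) -> no flip
Dir SW: opp run (3,3), next='.' -> no flip
Dir S: opp run (3,4) capped by W -> flip
Dir SE: first cell '.' (not opp) -> no flip
All flips: (2,3) (3,4)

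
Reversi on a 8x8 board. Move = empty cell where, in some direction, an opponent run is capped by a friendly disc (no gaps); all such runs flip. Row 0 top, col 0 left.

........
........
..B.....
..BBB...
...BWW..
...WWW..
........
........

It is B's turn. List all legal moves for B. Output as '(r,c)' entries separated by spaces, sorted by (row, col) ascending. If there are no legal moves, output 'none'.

(3,5): no bracket -> illegal
(3,6): no bracket -> illegal
(4,2): no bracket -> illegal
(4,6): flips 2 -> legal
(5,2): no bracket -> illegal
(5,6): flips 1 -> legal
(6,2): no bracket -> illegal
(6,3): flips 1 -> legal
(6,4): flips 2 -> legal
(6,5): flips 1 -> legal
(6,6): flips 2 -> legal

Answer: (4,6) (5,6) (6,3) (6,4) (6,5) (6,6)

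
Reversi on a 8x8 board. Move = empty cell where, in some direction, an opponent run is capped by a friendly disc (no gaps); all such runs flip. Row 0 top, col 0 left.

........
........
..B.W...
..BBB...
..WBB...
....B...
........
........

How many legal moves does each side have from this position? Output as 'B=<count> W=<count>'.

-- B to move --
(1,3): no bracket -> illegal
(1,4): flips 1 -> legal
(1,5): flips 1 -> legal
(2,3): no bracket -> illegal
(2,5): no bracket -> illegal
(3,1): no bracket -> illegal
(3,5): no bracket -> illegal
(4,1): flips 1 -> legal
(5,1): flips 1 -> legal
(5,2): flips 1 -> legal
(5,3): no bracket -> illegal
B mobility = 5
-- W to move --
(1,1): no bracket -> illegal
(1,2): flips 2 -> legal
(1,3): no bracket -> illegal
(2,1): no bracket -> illegal
(2,3): no bracket -> illegal
(2,5): no bracket -> illegal
(3,1): no bracket -> illegal
(3,5): no bracket -> illegal
(4,1): no bracket -> illegal
(4,5): flips 2 -> legal
(5,2): no bracket -> illegal
(5,3): no bracket -> illegal
(5,5): no bracket -> illegal
(6,3): no bracket -> illegal
(6,4): flips 3 -> legal
(6,5): no bracket -> illegal
W mobility = 3

Answer: B=5 W=3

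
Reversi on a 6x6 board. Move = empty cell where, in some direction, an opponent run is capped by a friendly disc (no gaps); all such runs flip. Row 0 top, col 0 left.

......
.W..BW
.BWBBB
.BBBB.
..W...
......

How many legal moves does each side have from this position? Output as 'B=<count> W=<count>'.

Answer: B=8 W=6

Derivation:
-- B to move --
(0,0): flips 2 -> legal
(0,1): flips 1 -> legal
(0,2): no bracket -> illegal
(0,4): no bracket -> illegal
(0,5): flips 1 -> legal
(1,0): no bracket -> illegal
(1,2): flips 1 -> legal
(1,3): flips 1 -> legal
(2,0): no bracket -> illegal
(4,1): no bracket -> illegal
(4,3): no bracket -> illegal
(5,1): flips 1 -> legal
(5,2): flips 1 -> legal
(5,3): flips 1 -> legal
B mobility = 8
-- W to move --
(0,3): no bracket -> illegal
(0,4): no bracket -> illegal
(0,5): no bracket -> illegal
(1,0): no bracket -> illegal
(1,2): no bracket -> illegal
(1,3): flips 1 -> legal
(2,0): flips 2 -> legal
(3,0): no bracket -> illegal
(3,5): flips 1 -> legal
(4,0): flips 1 -> legal
(4,1): flips 2 -> legal
(4,3): no bracket -> illegal
(4,4): flips 1 -> legal
(4,5): no bracket -> illegal
W mobility = 6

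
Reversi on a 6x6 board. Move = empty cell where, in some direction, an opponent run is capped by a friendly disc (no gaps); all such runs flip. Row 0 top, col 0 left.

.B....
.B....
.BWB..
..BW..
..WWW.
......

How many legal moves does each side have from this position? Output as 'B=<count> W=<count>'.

Answer: B=6 W=6

Derivation:
-- B to move --
(1,2): flips 1 -> legal
(1,3): no bracket -> illegal
(2,4): no bracket -> illegal
(3,1): no bracket -> illegal
(3,4): flips 1 -> legal
(3,5): no bracket -> illegal
(4,1): no bracket -> illegal
(4,5): no bracket -> illegal
(5,1): no bracket -> illegal
(5,2): flips 1 -> legal
(5,3): flips 2 -> legal
(5,4): flips 1 -> legal
(5,5): flips 3 -> legal
B mobility = 6
-- W to move --
(0,0): flips 1 -> legal
(0,2): no bracket -> illegal
(1,0): flips 2 -> legal
(1,2): no bracket -> illegal
(1,3): flips 1 -> legal
(1,4): no bracket -> illegal
(2,0): flips 1 -> legal
(2,4): flips 1 -> legal
(3,0): no bracket -> illegal
(3,1): flips 1 -> legal
(3,4): no bracket -> illegal
(4,1): no bracket -> illegal
W mobility = 6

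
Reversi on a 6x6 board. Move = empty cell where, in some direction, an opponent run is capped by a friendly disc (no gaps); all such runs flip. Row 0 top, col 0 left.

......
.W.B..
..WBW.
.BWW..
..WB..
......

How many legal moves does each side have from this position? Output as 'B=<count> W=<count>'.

Answer: B=6 W=10

Derivation:
-- B to move --
(0,0): no bracket -> illegal
(0,1): no bracket -> illegal
(0,2): no bracket -> illegal
(1,0): no bracket -> illegal
(1,2): no bracket -> illegal
(1,4): no bracket -> illegal
(1,5): no bracket -> illegal
(2,0): no bracket -> illegal
(2,1): flips 2 -> legal
(2,5): flips 1 -> legal
(3,4): flips 2 -> legal
(3,5): flips 1 -> legal
(4,1): flips 2 -> legal
(4,4): no bracket -> illegal
(5,1): no bracket -> illegal
(5,2): no bracket -> illegal
(5,3): flips 1 -> legal
B mobility = 6
-- W to move --
(0,2): flips 1 -> legal
(0,3): flips 2 -> legal
(0,4): flips 1 -> legal
(1,2): no bracket -> illegal
(1,4): flips 1 -> legal
(2,0): flips 1 -> legal
(2,1): no bracket -> illegal
(3,0): flips 1 -> legal
(3,4): no bracket -> illegal
(4,0): flips 1 -> legal
(4,1): no bracket -> illegal
(4,4): flips 1 -> legal
(5,2): no bracket -> illegal
(5,3): flips 1 -> legal
(5,4): flips 1 -> legal
W mobility = 10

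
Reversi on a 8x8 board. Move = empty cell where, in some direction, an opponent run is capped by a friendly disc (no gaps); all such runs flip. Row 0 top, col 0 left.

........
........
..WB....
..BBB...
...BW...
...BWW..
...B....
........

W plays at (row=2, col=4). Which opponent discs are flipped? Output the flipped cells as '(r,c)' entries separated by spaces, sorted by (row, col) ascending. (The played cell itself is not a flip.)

Dir NW: first cell '.' (not opp) -> no flip
Dir N: first cell '.' (not opp) -> no flip
Dir NE: first cell '.' (not opp) -> no flip
Dir W: opp run (2,3) capped by W -> flip
Dir E: first cell '.' (not opp) -> no flip
Dir SW: opp run (3,3), next='.' -> no flip
Dir S: opp run (3,4) capped by W -> flip
Dir SE: first cell '.' (not opp) -> no flip

Answer: (2,3) (3,4)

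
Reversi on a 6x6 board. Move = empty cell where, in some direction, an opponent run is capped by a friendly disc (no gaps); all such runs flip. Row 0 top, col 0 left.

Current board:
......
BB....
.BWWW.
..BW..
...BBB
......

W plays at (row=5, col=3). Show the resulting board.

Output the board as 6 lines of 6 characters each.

Answer: ......
BB....
.BWWW.
..BW..
...WBB
...W..

Derivation:
Place W at (5,3); scan 8 dirs for brackets.
Dir NW: first cell '.' (not opp) -> no flip
Dir N: opp run (4,3) capped by W -> flip
Dir NE: opp run (4,4), next='.' -> no flip
Dir W: first cell '.' (not opp) -> no flip
Dir E: first cell '.' (not opp) -> no flip
Dir SW: edge -> no flip
Dir S: edge -> no flip
Dir SE: edge -> no flip
All flips: (4,3)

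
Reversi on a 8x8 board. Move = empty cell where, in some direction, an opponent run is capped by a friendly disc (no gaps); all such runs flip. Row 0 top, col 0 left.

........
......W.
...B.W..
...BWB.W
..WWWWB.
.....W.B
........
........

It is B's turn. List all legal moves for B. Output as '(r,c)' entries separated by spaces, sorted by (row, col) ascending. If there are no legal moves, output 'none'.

Answer: (1,5) (4,1) (5,1) (5,3) (5,6) (6,4) (6,5) (6,6)

Derivation:
(0,5): no bracket -> illegal
(0,6): no bracket -> illegal
(0,7): no bracket -> illegal
(1,4): no bracket -> illegal
(1,5): flips 1 -> legal
(1,7): no bracket -> illegal
(2,4): no bracket -> illegal
(2,6): no bracket -> illegal
(2,7): no bracket -> illegal
(3,1): no bracket -> illegal
(3,2): no bracket -> illegal
(3,6): no bracket -> illegal
(4,1): flips 4 -> legal
(4,7): no bracket -> illegal
(5,1): flips 1 -> legal
(5,2): no bracket -> illegal
(5,3): flips 2 -> legal
(5,4): no bracket -> illegal
(5,6): flips 2 -> legal
(6,4): flips 1 -> legal
(6,5): flips 2 -> legal
(6,6): flips 2 -> legal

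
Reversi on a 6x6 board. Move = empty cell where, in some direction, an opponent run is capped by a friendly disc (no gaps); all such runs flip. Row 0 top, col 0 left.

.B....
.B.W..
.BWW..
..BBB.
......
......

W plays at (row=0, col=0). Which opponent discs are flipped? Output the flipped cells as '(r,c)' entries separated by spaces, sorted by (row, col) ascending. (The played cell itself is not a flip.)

Answer: (1,1)

Derivation:
Dir NW: edge -> no flip
Dir N: edge -> no flip
Dir NE: edge -> no flip
Dir W: edge -> no flip
Dir E: opp run (0,1), next='.' -> no flip
Dir SW: edge -> no flip
Dir S: first cell '.' (not opp) -> no flip
Dir SE: opp run (1,1) capped by W -> flip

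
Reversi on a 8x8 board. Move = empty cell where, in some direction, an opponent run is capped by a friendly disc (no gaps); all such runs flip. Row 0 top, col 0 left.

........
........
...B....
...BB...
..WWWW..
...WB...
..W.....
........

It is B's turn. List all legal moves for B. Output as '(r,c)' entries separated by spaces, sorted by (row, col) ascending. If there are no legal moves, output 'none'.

(3,1): no bracket -> illegal
(3,2): flips 1 -> legal
(3,5): no bracket -> illegal
(3,6): flips 1 -> legal
(4,1): no bracket -> illegal
(4,6): no bracket -> illegal
(5,1): flips 1 -> legal
(5,2): flips 2 -> legal
(5,5): flips 1 -> legal
(5,6): flips 1 -> legal
(6,1): no bracket -> illegal
(6,3): flips 2 -> legal
(6,4): no bracket -> illegal
(7,1): no bracket -> illegal
(7,2): no bracket -> illegal
(7,3): no bracket -> illegal

Answer: (3,2) (3,6) (5,1) (5,2) (5,5) (5,6) (6,3)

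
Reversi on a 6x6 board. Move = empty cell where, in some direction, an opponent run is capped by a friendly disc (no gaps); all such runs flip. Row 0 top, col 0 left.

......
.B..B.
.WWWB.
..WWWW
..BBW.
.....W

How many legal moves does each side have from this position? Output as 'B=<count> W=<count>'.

-- B to move --
(1,0): flips 2 -> legal
(1,2): flips 2 -> legal
(1,3): flips 2 -> legal
(2,0): flips 3 -> legal
(2,5): flips 1 -> legal
(3,0): no bracket -> illegal
(3,1): flips 1 -> legal
(4,1): flips 2 -> legal
(4,5): flips 1 -> legal
(5,3): no bracket -> illegal
(5,4): flips 2 -> legal
B mobility = 9
-- W to move --
(0,0): flips 1 -> legal
(0,1): flips 1 -> legal
(0,2): no bracket -> illegal
(0,3): no bracket -> illegal
(0,4): flips 2 -> legal
(0,5): flips 1 -> legal
(1,0): no bracket -> illegal
(1,2): no bracket -> illegal
(1,3): flips 1 -> legal
(1,5): flips 1 -> legal
(2,0): no bracket -> illegal
(2,5): flips 1 -> legal
(3,1): no bracket -> illegal
(4,1): flips 2 -> legal
(5,1): flips 1 -> legal
(5,2): flips 2 -> legal
(5,3): flips 1 -> legal
(5,4): flips 1 -> legal
W mobility = 12

Answer: B=9 W=12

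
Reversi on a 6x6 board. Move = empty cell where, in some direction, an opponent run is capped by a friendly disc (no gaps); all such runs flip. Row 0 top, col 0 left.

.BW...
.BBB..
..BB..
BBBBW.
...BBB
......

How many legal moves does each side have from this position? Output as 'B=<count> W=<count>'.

Answer: B=4 W=6

Derivation:
-- B to move --
(0,3): flips 1 -> legal
(2,4): flips 1 -> legal
(2,5): flips 1 -> legal
(3,5): flips 1 -> legal
B mobility = 4
-- W to move --
(0,0): flips 1 -> legal
(0,3): no bracket -> illegal
(0,4): no bracket -> illegal
(1,0): no bracket -> illegal
(1,4): no bracket -> illegal
(2,0): flips 1 -> legal
(2,1): no bracket -> illegal
(2,4): flips 1 -> legal
(3,5): no bracket -> illegal
(4,0): no bracket -> illegal
(4,1): no bracket -> illegal
(4,2): flips 3 -> legal
(5,2): flips 1 -> legal
(5,3): no bracket -> illegal
(5,4): flips 1 -> legal
(5,5): no bracket -> illegal
W mobility = 6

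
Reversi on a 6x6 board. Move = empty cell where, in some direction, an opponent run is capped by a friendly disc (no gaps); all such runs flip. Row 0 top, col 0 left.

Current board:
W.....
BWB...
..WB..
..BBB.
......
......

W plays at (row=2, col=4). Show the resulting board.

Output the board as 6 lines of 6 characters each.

Place W at (2,4); scan 8 dirs for brackets.
Dir NW: first cell '.' (not opp) -> no flip
Dir N: first cell '.' (not opp) -> no flip
Dir NE: first cell '.' (not opp) -> no flip
Dir W: opp run (2,3) capped by W -> flip
Dir E: first cell '.' (not opp) -> no flip
Dir SW: opp run (3,3), next='.' -> no flip
Dir S: opp run (3,4), next='.' -> no flip
Dir SE: first cell '.' (not opp) -> no flip
All flips: (2,3)

Answer: W.....
BWB...
..WWW.
..BBB.
......
......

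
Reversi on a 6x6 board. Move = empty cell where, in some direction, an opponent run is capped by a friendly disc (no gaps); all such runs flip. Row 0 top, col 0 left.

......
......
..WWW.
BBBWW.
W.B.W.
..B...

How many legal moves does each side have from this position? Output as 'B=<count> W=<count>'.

-- B to move --
(1,1): no bracket -> illegal
(1,2): flips 1 -> legal
(1,3): flips 1 -> legal
(1,4): flips 1 -> legal
(1,5): flips 2 -> legal
(2,1): no bracket -> illegal
(2,5): no bracket -> illegal
(3,5): flips 2 -> legal
(4,1): no bracket -> illegal
(4,3): no bracket -> illegal
(4,5): no bracket -> illegal
(5,0): flips 1 -> legal
(5,1): no bracket -> illegal
(5,3): no bracket -> illegal
(5,4): no bracket -> illegal
(5,5): no bracket -> illegal
B mobility = 6
-- W to move --
(2,0): flips 1 -> legal
(2,1): no bracket -> illegal
(4,1): flips 1 -> legal
(4,3): no bracket -> illegal
(5,1): flips 1 -> legal
(5,3): no bracket -> illegal
W mobility = 3

Answer: B=6 W=3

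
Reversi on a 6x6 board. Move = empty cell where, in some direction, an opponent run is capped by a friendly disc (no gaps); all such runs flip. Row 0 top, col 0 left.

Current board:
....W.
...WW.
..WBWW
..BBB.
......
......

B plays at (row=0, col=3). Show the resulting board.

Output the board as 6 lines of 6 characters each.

Place B at (0,3); scan 8 dirs for brackets.
Dir NW: edge -> no flip
Dir N: edge -> no flip
Dir NE: edge -> no flip
Dir W: first cell '.' (not opp) -> no flip
Dir E: opp run (0,4), next='.' -> no flip
Dir SW: first cell '.' (not opp) -> no flip
Dir S: opp run (1,3) capped by B -> flip
Dir SE: opp run (1,4) (2,5), next=edge -> no flip
All flips: (1,3)

Answer: ...BW.
...BW.
..WBWW
..BBB.
......
......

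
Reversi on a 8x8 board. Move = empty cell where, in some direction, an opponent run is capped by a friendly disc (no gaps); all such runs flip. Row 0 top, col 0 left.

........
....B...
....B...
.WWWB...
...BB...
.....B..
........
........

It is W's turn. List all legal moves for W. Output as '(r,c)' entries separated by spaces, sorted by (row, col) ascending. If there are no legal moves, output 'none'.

Answer: (1,5) (3,5) (5,3) (5,4) (6,6)

Derivation:
(0,3): no bracket -> illegal
(0,4): no bracket -> illegal
(0,5): no bracket -> illegal
(1,3): no bracket -> illegal
(1,5): flips 1 -> legal
(2,3): no bracket -> illegal
(2,5): no bracket -> illegal
(3,5): flips 1 -> legal
(4,2): no bracket -> illegal
(4,5): no bracket -> illegal
(4,6): no bracket -> illegal
(5,2): no bracket -> illegal
(5,3): flips 1 -> legal
(5,4): flips 1 -> legal
(5,6): no bracket -> illegal
(6,4): no bracket -> illegal
(6,5): no bracket -> illegal
(6,6): flips 2 -> legal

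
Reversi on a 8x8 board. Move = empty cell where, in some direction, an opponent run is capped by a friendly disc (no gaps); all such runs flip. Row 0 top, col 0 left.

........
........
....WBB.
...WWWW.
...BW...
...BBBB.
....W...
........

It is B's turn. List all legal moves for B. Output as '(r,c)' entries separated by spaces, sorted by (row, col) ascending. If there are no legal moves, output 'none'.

(1,3): no bracket -> illegal
(1,4): flips 3 -> legal
(1,5): no bracket -> illegal
(2,2): flips 2 -> legal
(2,3): flips 2 -> legal
(2,7): no bracket -> illegal
(3,2): no bracket -> illegal
(3,7): no bracket -> illegal
(4,2): no bracket -> illegal
(4,5): flips 2 -> legal
(4,6): flips 1 -> legal
(4,7): flips 1 -> legal
(6,3): no bracket -> illegal
(6,5): no bracket -> illegal
(7,3): flips 1 -> legal
(7,4): flips 1 -> legal
(7,5): flips 1 -> legal

Answer: (1,4) (2,2) (2,3) (4,5) (4,6) (4,7) (7,3) (7,4) (7,5)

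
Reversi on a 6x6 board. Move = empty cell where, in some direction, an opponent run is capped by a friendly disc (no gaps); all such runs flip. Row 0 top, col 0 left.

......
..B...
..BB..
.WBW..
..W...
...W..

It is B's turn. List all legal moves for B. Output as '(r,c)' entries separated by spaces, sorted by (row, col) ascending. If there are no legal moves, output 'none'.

(2,0): no bracket -> illegal
(2,1): no bracket -> illegal
(2,4): no bracket -> illegal
(3,0): flips 1 -> legal
(3,4): flips 1 -> legal
(4,0): flips 1 -> legal
(4,1): no bracket -> illegal
(4,3): flips 1 -> legal
(4,4): flips 1 -> legal
(5,1): no bracket -> illegal
(5,2): flips 1 -> legal
(5,4): no bracket -> illegal

Answer: (3,0) (3,4) (4,0) (4,3) (4,4) (5,2)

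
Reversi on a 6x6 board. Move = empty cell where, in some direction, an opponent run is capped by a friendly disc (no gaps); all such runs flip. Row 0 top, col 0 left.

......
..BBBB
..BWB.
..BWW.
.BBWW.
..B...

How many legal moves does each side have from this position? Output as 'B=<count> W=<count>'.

Answer: B=6 W=11

Derivation:
-- B to move --
(2,5): flips 2 -> legal
(3,5): flips 2 -> legal
(4,5): flips 4 -> legal
(5,3): flips 3 -> legal
(5,4): flips 3 -> legal
(5,5): flips 2 -> legal
B mobility = 6
-- W to move --
(0,1): flips 1 -> legal
(0,2): no bracket -> illegal
(0,3): flips 1 -> legal
(0,4): flips 2 -> legal
(0,5): flips 1 -> legal
(1,1): flips 1 -> legal
(2,1): flips 2 -> legal
(2,5): flips 1 -> legal
(3,0): no bracket -> illegal
(3,1): flips 1 -> legal
(3,5): no bracket -> illegal
(4,0): flips 2 -> legal
(5,0): flips 2 -> legal
(5,1): flips 1 -> legal
(5,3): no bracket -> illegal
W mobility = 11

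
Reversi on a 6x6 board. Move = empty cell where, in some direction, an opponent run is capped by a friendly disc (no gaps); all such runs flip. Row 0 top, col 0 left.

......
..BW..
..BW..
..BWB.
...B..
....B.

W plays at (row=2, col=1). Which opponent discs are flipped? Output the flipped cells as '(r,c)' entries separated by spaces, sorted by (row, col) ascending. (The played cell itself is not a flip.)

Dir NW: first cell '.' (not opp) -> no flip
Dir N: first cell '.' (not opp) -> no flip
Dir NE: opp run (1,2), next='.' -> no flip
Dir W: first cell '.' (not opp) -> no flip
Dir E: opp run (2,2) capped by W -> flip
Dir SW: first cell '.' (not opp) -> no flip
Dir S: first cell '.' (not opp) -> no flip
Dir SE: opp run (3,2) (4,3) (5,4), next=edge -> no flip

Answer: (2,2)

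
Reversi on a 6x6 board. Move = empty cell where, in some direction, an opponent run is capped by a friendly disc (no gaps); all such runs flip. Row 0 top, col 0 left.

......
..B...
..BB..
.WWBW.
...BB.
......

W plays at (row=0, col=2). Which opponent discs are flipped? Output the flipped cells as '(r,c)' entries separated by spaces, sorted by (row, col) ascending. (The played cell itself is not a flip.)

Answer: (1,2) (2,2)

Derivation:
Dir NW: edge -> no flip
Dir N: edge -> no flip
Dir NE: edge -> no flip
Dir W: first cell '.' (not opp) -> no flip
Dir E: first cell '.' (not opp) -> no flip
Dir SW: first cell '.' (not opp) -> no flip
Dir S: opp run (1,2) (2,2) capped by W -> flip
Dir SE: first cell '.' (not opp) -> no flip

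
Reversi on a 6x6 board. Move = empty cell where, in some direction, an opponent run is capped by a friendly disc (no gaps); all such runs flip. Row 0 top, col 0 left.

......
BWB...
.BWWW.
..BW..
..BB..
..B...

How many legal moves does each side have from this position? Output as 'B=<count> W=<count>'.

-- B to move --
(0,0): no bracket -> illegal
(0,1): flips 1 -> legal
(0,2): no bracket -> illegal
(1,3): flips 2 -> legal
(1,4): flips 1 -> legal
(1,5): flips 2 -> legal
(2,0): no bracket -> illegal
(2,5): flips 3 -> legal
(3,1): no bracket -> illegal
(3,4): flips 2 -> legal
(3,5): no bracket -> illegal
(4,4): no bracket -> illegal
B mobility = 6
-- W to move --
(0,0): no bracket -> illegal
(0,1): flips 1 -> legal
(0,2): flips 1 -> legal
(0,3): no bracket -> illegal
(1,3): flips 1 -> legal
(2,0): flips 1 -> legal
(3,0): no bracket -> illegal
(3,1): flips 2 -> legal
(3,4): no bracket -> illegal
(4,1): flips 1 -> legal
(4,4): no bracket -> illegal
(5,1): flips 1 -> legal
(5,3): flips 1 -> legal
(5,4): no bracket -> illegal
W mobility = 8

Answer: B=6 W=8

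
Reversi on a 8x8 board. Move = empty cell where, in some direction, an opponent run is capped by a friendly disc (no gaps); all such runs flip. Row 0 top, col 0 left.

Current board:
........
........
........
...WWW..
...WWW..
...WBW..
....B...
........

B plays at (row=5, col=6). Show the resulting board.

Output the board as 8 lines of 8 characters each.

Answer: ........
........
........
...WWW..
...WWW..
...WBBB.
....B...
........

Derivation:
Place B at (5,6); scan 8 dirs for brackets.
Dir NW: opp run (4,5) (3,4), next='.' -> no flip
Dir N: first cell '.' (not opp) -> no flip
Dir NE: first cell '.' (not opp) -> no flip
Dir W: opp run (5,5) capped by B -> flip
Dir E: first cell '.' (not opp) -> no flip
Dir SW: first cell '.' (not opp) -> no flip
Dir S: first cell '.' (not opp) -> no flip
Dir SE: first cell '.' (not opp) -> no flip
All flips: (5,5)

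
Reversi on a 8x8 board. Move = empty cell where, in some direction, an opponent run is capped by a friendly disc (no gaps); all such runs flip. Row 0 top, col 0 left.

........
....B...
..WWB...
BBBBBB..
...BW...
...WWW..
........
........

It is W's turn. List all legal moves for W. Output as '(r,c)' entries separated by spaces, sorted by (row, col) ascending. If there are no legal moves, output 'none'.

(0,3): no bracket -> illegal
(0,4): flips 3 -> legal
(0,5): flips 1 -> legal
(1,3): no bracket -> illegal
(1,5): no bracket -> illegal
(2,0): no bracket -> illegal
(2,1): flips 2 -> legal
(2,5): flips 1 -> legal
(2,6): flips 1 -> legal
(3,6): no bracket -> illegal
(4,0): flips 1 -> legal
(4,1): flips 1 -> legal
(4,2): flips 2 -> legal
(4,5): flips 1 -> legal
(4,6): no bracket -> illegal
(5,2): no bracket -> illegal

Answer: (0,4) (0,5) (2,1) (2,5) (2,6) (4,0) (4,1) (4,2) (4,5)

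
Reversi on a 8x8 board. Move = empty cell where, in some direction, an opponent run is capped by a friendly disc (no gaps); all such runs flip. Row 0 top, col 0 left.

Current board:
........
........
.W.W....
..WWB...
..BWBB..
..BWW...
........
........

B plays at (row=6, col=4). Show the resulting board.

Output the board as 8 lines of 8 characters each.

Answer: ........
........
.W.W....
..WWB...
..BWBB..
..BBB...
....B...
........

Derivation:
Place B at (6,4); scan 8 dirs for brackets.
Dir NW: opp run (5,3) capped by B -> flip
Dir N: opp run (5,4) capped by B -> flip
Dir NE: first cell '.' (not opp) -> no flip
Dir W: first cell '.' (not opp) -> no flip
Dir E: first cell '.' (not opp) -> no flip
Dir SW: first cell '.' (not opp) -> no flip
Dir S: first cell '.' (not opp) -> no flip
Dir SE: first cell '.' (not opp) -> no flip
All flips: (5,3) (5,4)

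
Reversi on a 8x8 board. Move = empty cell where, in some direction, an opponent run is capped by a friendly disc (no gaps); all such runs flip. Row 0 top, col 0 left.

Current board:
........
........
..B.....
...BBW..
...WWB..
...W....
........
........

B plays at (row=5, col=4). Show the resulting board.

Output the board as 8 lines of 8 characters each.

Answer: ........
........
..B.....
...BBW..
...WBB..
...WB...
........
........

Derivation:
Place B at (5,4); scan 8 dirs for brackets.
Dir NW: opp run (4,3), next='.' -> no flip
Dir N: opp run (4,4) capped by B -> flip
Dir NE: first cell 'B' (not opp) -> no flip
Dir W: opp run (5,3), next='.' -> no flip
Dir E: first cell '.' (not opp) -> no flip
Dir SW: first cell '.' (not opp) -> no flip
Dir S: first cell '.' (not opp) -> no flip
Dir SE: first cell '.' (not opp) -> no flip
All flips: (4,4)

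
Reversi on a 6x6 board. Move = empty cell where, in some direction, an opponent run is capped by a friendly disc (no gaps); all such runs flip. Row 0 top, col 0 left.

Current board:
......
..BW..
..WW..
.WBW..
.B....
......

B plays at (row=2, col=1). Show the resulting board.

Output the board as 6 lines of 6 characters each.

Answer: ......
..BW..
.BWW..
.BBW..
.B....
......

Derivation:
Place B at (2,1); scan 8 dirs for brackets.
Dir NW: first cell '.' (not opp) -> no flip
Dir N: first cell '.' (not opp) -> no flip
Dir NE: first cell 'B' (not opp) -> no flip
Dir W: first cell '.' (not opp) -> no flip
Dir E: opp run (2,2) (2,3), next='.' -> no flip
Dir SW: first cell '.' (not opp) -> no flip
Dir S: opp run (3,1) capped by B -> flip
Dir SE: first cell 'B' (not opp) -> no flip
All flips: (3,1)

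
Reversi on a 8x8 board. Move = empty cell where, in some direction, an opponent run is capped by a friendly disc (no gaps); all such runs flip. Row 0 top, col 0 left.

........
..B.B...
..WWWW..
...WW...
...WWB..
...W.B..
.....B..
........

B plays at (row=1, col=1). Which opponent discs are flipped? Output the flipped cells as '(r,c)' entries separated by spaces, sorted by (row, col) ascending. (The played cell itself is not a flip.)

Answer: (2,2) (3,3) (4,4)

Derivation:
Dir NW: first cell '.' (not opp) -> no flip
Dir N: first cell '.' (not opp) -> no flip
Dir NE: first cell '.' (not opp) -> no flip
Dir W: first cell '.' (not opp) -> no flip
Dir E: first cell 'B' (not opp) -> no flip
Dir SW: first cell '.' (not opp) -> no flip
Dir S: first cell '.' (not opp) -> no flip
Dir SE: opp run (2,2) (3,3) (4,4) capped by B -> flip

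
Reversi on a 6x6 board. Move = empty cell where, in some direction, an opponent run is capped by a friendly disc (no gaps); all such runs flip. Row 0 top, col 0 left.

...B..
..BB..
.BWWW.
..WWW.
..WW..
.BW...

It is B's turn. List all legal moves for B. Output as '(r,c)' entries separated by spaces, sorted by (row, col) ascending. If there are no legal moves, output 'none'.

Answer: (1,5) (2,5) (3,1) (3,5) (4,5) (5,3) (5,4)

Derivation:
(1,1): no bracket -> illegal
(1,4): no bracket -> illegal
(1,5): flips 3 -> legal
(2,5): flips 3 -> legal
(3,1): flips 1 -> legal
(3,5): flips 1 -> legal
(4,1): no bracket -> illegal
(4,4): no bracket -> illegal
(4,5): flips 2 -> legal
(5,3): flips 4 -> legal
(5,4): flips 2 -> legal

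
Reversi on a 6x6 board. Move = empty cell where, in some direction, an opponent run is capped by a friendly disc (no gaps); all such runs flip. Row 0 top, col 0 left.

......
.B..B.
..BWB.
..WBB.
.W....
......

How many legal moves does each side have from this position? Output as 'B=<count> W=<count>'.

-- B to move --
(1,2): flips 1 -> legal
(1,3): flips 1 -> legal
(2,1): no bracket -> illegal
(3,0): no bracket -> illegal
(3,1): flips 1 -> legal
(4,0): no bracket -> illegal
(4,2): flips 1 -> legal
(4,3): no bracket -> illegal
(5,0): flips 3 -> legal
(5,1): no bracket -> illegal
(5,2): no bracket -> illegal
B mobility = 5
-- W to move --
(0,0): no bracket -> illegal
(0,1): no bracket -> illegal
(0,2): no bracket -> illegal
(0,3): no bracket -> illegal
(0,4): no bracket -> illegal
(0,5): flips 1 -> legal
(1,0): no bracket -> illegal
(1,2): flips 1 -> legal
(1,3): no bracket -> illegal
(1,5): no bracket -> illegal
(2,0): no bracket -> illegal
(2,1): flips 1 -> legal
(2,5): flips 1 -> legal
(3,1): no bracket -> illegal
(3,5): flips 2 -> legal
(4,2): no bracket -> illegal
(4,3): flips 1 -> legal
(4,4): no bracket -> illegal
(4,5): flips 1 -> legal
W mobility = 7

Answer: B=5 W=7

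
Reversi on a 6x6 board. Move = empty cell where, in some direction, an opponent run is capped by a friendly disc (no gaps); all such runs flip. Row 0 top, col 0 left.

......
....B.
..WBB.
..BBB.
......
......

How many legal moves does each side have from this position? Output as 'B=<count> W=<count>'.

Answer: B=3 W=3

Derivation:
-- B to move --
(1,1): flips 1 -> legal
(1,2): flips 1 -> legal
(1,3): no bracket -> illegal
(2,1): flips 1 -> legal
(3,1): no bracket -> illegal
B mobility = 3
-- W to move --
(0,3): no bracket -> illegal
(0,4): no bracket -> illegal
(0,5): no bracket -> illegal
(1,2): no bracket -> illegal
(1,3): no bracket -> illegal
(1,5): no bracket -> illegal
(2,1): no bracket -> illegal
(2,5): flips 2 -> legal
(3,1): no bracket -> illegal
(3,5): no bracket -> illegal
(4,1): no bracket -> illegal
(4,2): flips 1 -> legal
(4,3): no bracket -> illegal
(4,4): flips 1 -> legal
(4,5): no bracket -> illegal
W mobility = 3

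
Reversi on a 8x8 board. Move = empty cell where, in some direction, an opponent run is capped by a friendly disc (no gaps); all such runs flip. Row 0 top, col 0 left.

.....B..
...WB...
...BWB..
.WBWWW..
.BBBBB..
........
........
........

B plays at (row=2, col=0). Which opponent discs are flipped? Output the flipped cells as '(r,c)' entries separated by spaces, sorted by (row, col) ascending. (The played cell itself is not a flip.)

Answer: (3,1)

Derivation:
Dir NW: edge -> no flip
Dir N: first cell '.' (not opp) -> no flip
Dir NE: first cell '.' (not opp) -> no flip
Dir W: edge -> no flip
Dir E: first cell '.' (not opp) -> no flip
Dir SW: edge -> no flip
Dir S: first cell '.' (not opp) -> no flip
Dir SE: opp run (3,1) capped by B -> flip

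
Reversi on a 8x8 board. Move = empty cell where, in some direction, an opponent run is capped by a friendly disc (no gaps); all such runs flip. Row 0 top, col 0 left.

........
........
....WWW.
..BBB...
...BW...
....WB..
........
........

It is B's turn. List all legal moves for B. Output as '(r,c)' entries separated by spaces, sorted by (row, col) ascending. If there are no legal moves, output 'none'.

(1,3): no bracket -> illegal
(1,4): flips 1 -> legal
(1,5): flips 1 -> legal
(1,6): flips 1 -> legal
(1,7): no bracket -> illegal
(2,3): no bracket -> illegal
(2,7): no bracket -> illegal
(3,5): no bracket -> illegal
(3,6): no bracket -> illegal
(3,7): no bracket -> illegal
(4,5): flips 1 -> legal
(5,3): flips 1 -> legal
(6,3): no bracket -> illegal
(6,4): flips 2 -> legal
(6,5): flips 1 -> legal

Answer: (1,4) (1,5) (1,6) (4,5) (5,3) (6,4) (6,5)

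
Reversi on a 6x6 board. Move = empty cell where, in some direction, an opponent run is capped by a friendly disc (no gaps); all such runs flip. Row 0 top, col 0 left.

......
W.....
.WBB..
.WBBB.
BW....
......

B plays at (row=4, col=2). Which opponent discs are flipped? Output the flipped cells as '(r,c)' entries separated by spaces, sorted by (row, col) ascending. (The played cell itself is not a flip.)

Dir NW: opp run (3,1), next='.' -> no flip
Dir N: first cell 'B' (not opp) -> no flip
Dir NE: first cell 'B' (not opp) -> no flip
Dir W: opp run (4,1) capped by B -> flip
Dir E: first cell '.' (not opp) -> no flip
Dir SW: first cell '.' (not opp) -> no flip
Dir S: first cell '.' (not opp) -> no flip
Dir SE: first cell '.' (not opp) -> no flip

Answer: (4,1)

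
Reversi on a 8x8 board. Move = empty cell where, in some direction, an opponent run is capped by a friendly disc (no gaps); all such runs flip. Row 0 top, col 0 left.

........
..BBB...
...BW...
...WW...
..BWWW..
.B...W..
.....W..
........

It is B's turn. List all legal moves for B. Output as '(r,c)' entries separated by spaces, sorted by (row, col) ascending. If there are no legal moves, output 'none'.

Answer: (1,5) (2,5) (3,5) (4,6) (5,3) (5,4) (5,6)

Derivation:
(1,5): flips 2 -> legal
(2,2): no bracket -> illegal
(2,5): flips 1 -> legal
(3,2): no bracket -> illegal
(3,5): flips 1 -> legal
(3,6): no bracket -> illegal
(4,6): flips 3 -> legal
(5,2): no bracket -> illegal
(5,3): flips 2 -> legal
(5,4): flips 3 -> legal
(5,6): flips 2 -> legal
(6,4): no bracket -> illegal
(6,6): no bracket -> illegal
(7,4): no bracket -> illegal
(7,5): no bracket -> illegal
(7,6): no bracket -> illegal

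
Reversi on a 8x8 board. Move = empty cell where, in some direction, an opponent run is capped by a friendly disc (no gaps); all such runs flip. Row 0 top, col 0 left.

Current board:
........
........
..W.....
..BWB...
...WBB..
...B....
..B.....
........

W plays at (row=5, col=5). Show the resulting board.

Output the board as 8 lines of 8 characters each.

Answer: ........
........
..W.....
..BWB...
...WWB..
...B.W..
..B.....
........

Derivation:
Place W at (5,5); scan 8 dirs for brackets.
Dir NW: opp run (4,4) capped by W -> flip
Dir N: opp run (4,5), next='.' -> no flip
Dir NE: first cell '.' (not opp) -> no flip
Dir W: first cell '.' (not opp) -> no flip
Dir E: first cell '.' (not opp) -> no flip
Dir SW: first cell '.' (not opp) -> no flip
Dir S: first cell '.' (not opp) -> no flip
Dir SE: first cell '.' (not opp) -> no flip
All flips: (4,4)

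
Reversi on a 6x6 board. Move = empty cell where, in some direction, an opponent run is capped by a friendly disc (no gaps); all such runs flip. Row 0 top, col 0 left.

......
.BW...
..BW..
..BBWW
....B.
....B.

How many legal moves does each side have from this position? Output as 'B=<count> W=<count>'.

-- B to move --
(0,1): no bracket -> illegal
(0,2): flips 1 -> legal
(0,3): no bracket -> illegal
(1,3): flips 2 -> legal
(1,4): flips 1 -> legal
(2,1): no bracket -> illegal
(2,4): flips 2 -> legal
(2,5): no bracket -> illegal
(4,3): no bracket -> illegal
(4,5): no bracket -> illegal
B mobility = 4
-- W to move --
(0,0): no bracket -> illegal
(0,1): no bracket -> illegal
(0,2): no bracket -> illegal
(1,0): flips 1 -> legal
(1,3): no bracket -> illegal
(2,0): no bracket -> illegal
(2,1): flips 1 -> legal
(2,4): no bracket -> illegal
(3,1): flips 2 -> legal
(4,1): flips 1 -> legal
(4,2): flips 2 -> legal
(4,3): flips 1 -> legal
(4,5): no bracket -> illegal
(5,3): flips 1 -> legal
(5,5): no bracket -> illegal
W mobility = 7

Answer: B=4 W=7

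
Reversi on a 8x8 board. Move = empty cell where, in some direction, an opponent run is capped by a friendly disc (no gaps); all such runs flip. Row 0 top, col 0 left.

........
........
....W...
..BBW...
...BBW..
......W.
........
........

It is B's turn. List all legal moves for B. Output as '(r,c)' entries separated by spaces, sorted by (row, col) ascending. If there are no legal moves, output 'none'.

Answer: (1,4) (1,5) (2,5) (3,5) (4,6)

Derivation:
(1,3): no bracket -> illegal
(1,4): flips 2 -> legal
(1,5): flips 1 -> legal
(2,3): no bracket -> illegal
(2,5): flips 1 -> legal
(3,5): flips 1 -> legal
(3,6): no bracket -> illegal
(4,6): flips 1 -> legal
(4,7): no bracket -> illegal
(5,4): no bracket -> illegal
(5,5): no bracket -> illegal
(5,7): no bracket -> illegal
(6,5): no bracket -> illegal
(6,6): no bracket -> illegal
(6,7): no bracket -> illegal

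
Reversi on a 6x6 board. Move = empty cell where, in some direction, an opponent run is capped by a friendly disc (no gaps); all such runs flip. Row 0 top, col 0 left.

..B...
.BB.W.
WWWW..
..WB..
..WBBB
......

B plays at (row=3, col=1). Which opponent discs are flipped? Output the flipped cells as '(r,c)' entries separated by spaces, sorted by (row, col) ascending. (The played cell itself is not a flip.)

Dir NW: opp run (2,0), next=edge -> no flip
Dir N: opp run (2,1) capped by B -> flip
Dir NE: opp run (2,2), next='.' -> no flip
Dir W: first cell '.' (not opp) -> no flip
Dir E: opp run (3,2) capped by B -> flip
Dir SW: first cell '.' (not opp) -> no flip
Dir S: first cell '.' (not opp) -> no flip
Dir SE: opp run (4,2), next='.' -> no flip

Answer: (2,1) (3,2)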